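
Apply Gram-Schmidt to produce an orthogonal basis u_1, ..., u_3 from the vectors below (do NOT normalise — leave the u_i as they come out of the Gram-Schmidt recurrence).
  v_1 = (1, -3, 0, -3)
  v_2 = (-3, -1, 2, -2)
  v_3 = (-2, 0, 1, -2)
Orthogonal basis:
  u_1 = (1, -3, 0, -3)
  u_2 = (-63/19, -1/19, 2, -20/19)
  u_3 = (0, 2/3, -1/3, -2/3)

Apply the Gram-Schmidt recurrence
  u_1 = v_1
  u_i = v_i − Σ_{j<i} ((v_i · u_j) / (u_j · u_j)) · u_j.

Step by step this gives:
  u_1 = (1, -3, 0, -3)
  u_2 = (-63/19, -1/19, 2, -20/19)
  u_3 = (0, 2/3, -1/3, -2/3)

Orthogonality check:
  u_2 · u_1 = 0 (should be 0)
  u_3 · u_1 = 0 (should be 0)
  u_3 · u_2 = 0 (should be 0)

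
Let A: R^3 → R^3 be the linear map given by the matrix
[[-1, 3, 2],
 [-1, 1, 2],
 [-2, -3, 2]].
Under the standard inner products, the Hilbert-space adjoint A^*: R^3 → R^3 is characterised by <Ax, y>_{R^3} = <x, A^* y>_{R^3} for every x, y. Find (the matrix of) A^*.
A^* = A^T =
[[-1, -1, -2],
 [3, 1, -3],
 [2, 2, 2]]

For real matrices with standard dot products, the defining identity <Ax, y> = <x, A^* y> gives (Ax)^T y = x^T (A^*) y, i.e. x^T A^T y = x^T (A^*) y. Since this holds for all x, y, we must have A^* = A^T. Therefore
A^* =
[[-1, -1, -2],
 [3, 1, -3],
 [2, 2, 2]].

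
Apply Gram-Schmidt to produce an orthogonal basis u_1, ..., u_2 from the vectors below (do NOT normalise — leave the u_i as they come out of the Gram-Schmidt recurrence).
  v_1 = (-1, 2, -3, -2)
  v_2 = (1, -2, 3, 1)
Orthogonal basis:
  u_1 = (-1, 2, -3, -2)
  u_2 = (1/9, -2/9, 1/3, -7/9)

Apply the Gram-Schmidt recurrence
  u_1 = v_1
  u_i = v_i − Σ_{j<i} ((v_i · u_j) / (u_j · u_j)) · u_j.

Step by step this gives:
  u_1 = (-1, 2, -3, -2)
  u_2 = (1/9, -2/9, 1/3, -7/9)

Orthogonality check:
  u_2 · u_1 = 0 (should be 0)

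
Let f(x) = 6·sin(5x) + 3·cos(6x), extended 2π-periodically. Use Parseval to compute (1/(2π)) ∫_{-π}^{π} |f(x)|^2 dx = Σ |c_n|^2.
Σ |c_n|^2 = 45/2

Expand |f|^2 and use orthogonality of {sin(nx), cos(mx)} on [-π, π]:
  ∫_{-π}^{π} sin(nx)^2 dx = π, ∫ cos(mx)^2 dx = π, and cross terms integrate to 0.
So ∫_{-π}^{π} f(x)^2 dx = 6^2 · π + 3^2 · π = (36 + 9)π.
Divide by 2π: (36 + 9)/2 = 45/2.
By Parseval, this equals Σ |c_n|^2.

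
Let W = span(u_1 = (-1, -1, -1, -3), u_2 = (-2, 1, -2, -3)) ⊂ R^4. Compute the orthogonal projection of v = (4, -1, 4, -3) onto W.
proj_W(v) = (3/2, -7/2, 3/2, -1/2)

Set up U = [u_1 | ... | u_2] ∈ R^(4×2). The projector onto W = col(U) is P = U (U^T U)^(-1) U^T.
Compute U^T U =
  [12, 12]
  [12, 18],
and U^T v = (2, -8).
Solve U^T U · c = U^T v for the coefficients: c = (11/6, -5/3). The projection is proj_W(v) = U c.
Check: (v - proj_W(v)) · u_1 = 0  (should be 0).
Check: (v - proj_W(v)) · u_2 = 0  (should be 0).
Result: proj_W(v) = (3/2, -7/2, 3/2, -1/2).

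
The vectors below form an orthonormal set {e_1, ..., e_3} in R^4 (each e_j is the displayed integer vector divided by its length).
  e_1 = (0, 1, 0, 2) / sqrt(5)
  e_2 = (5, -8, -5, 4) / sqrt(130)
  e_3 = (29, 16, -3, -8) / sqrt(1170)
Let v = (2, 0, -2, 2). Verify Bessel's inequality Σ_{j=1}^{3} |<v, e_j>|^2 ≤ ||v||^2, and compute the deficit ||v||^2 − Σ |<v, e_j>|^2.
Σ |<v, e_j>|^2 = 56/5; ||v||^2 = 12; deficit = 4/5

Write each e_j = u_j / sqrt(<u_j, u_j>) where u_j is the displayed integer vector. Then <v, e_j> = <v, u_j> / sqrt(<u_j, u_j>), so |<v, e_j>|^2 = <v, u_j>^2 / <u_j, u_j>.
Coefficients: <v, e_1> = 4/sqrt(5), <v, e_2> = 28/sqrt(130), <v, e_3> = 48/sqrt(1170).
Square and sum: Σ |<v, e_j>|^2 = 56/5.
Compute ||v||^2 = v·v = 12.
Deficit = 12 − 56/5 = 4/5 ≥ 0, confirming Bessel's inequality. (The deficit equals ||v − Σ <v,e_j> e_j||^2, the squared distance from v to span{e_j}.)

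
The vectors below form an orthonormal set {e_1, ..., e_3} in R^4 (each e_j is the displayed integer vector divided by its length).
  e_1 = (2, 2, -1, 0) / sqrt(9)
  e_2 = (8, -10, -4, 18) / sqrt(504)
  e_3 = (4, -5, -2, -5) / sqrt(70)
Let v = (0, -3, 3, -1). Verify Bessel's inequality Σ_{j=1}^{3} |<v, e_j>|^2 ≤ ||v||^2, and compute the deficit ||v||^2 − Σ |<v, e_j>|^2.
Σ |<v, e_j>|^2 = 59/5; ||v||^2 = 19; deficit = 36/5

Write each e_j = u_j / sqrt(<u_j, u_j>) where u_j is the displayed integer vector. Then <v, e_j> = <v, u_j> / sqrt(<u_j, u_j>), so |<v, e_j>|^2 = <v, u_j>^2 / <u_j, u_j>.
Coefficients: <v, e_1> = -9/sqrt(9), <v, e_2> = 0/sqrt(504), <v, e_3> = 14/sqrt(70).
Square and sum: Σ |<v, e_j>|^2 = 59/5.
Compute ||v||^2 = v·v = 19.
Deficit = 19 − 59/5 = 36/5 ≥ 0, confirming Bessel's inequality. (The deficit equals ||v − Σ <v,e_j> e_j||^2, the squared distance from v to span{e_j}.)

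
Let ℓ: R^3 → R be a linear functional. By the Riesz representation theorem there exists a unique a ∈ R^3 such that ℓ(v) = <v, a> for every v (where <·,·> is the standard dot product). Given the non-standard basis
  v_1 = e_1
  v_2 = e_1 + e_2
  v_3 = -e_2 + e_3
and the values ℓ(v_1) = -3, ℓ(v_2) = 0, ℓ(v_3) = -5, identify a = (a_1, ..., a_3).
a = (-3, 3, -2)

Write a = (a_1, ..., a_3) in the standard basis. For each basis vector v_i, ℓ(v_i) = <v_i, a> is a linear equation in the a_j's. Collect the n equations into a matrix system V a = ℓ, where row i of V is v_i (expressed in the standard basis). Since V is invertible (lower-triangular with 1s on the diagonal, up to permutation), solve by back-substitution:
  V =
[[1, 0, 0],
 [1, 1, 0],
 [0, -1, 1]]
  V a = (-3, 0, -5)
Solving gives a = (-3, 3, -2).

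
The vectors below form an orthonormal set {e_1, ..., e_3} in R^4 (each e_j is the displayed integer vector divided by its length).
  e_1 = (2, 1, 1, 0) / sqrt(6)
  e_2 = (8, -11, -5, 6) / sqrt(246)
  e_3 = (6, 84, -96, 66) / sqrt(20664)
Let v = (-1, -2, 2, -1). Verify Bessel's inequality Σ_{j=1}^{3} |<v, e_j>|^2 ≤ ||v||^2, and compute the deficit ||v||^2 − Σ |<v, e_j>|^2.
Σ |<v, e_j>|^2 = 68/7; ||v||^2 = 10; deficit = 2/7

Write each e_j = u_j / sqrt(<u_j, u_j>) where u_j is the displayed integer vector. Then <v, e_j> = <v, u_j> / sqrt(<u_j, u_j>), so |<v, e_j>|^2 = <v, u_j>^2 / <u_j, u_j>.
Coefficients: <v, e_1> = -2/sqrt(6), <v, e_2> = -2/sqrt(246), <v, e_3> = -432/sqrt(20664).
Square and sum: Σ |<v, e_j>|^2 = 68/7.
Compute ||v||^2 = v·v = 10.
Deficit = 10 − 68/7 = 2/7 ≥ 0, confirming Bessel's inequality. (The deficit equals ||v − Σ <v,e_j> e_j||^2, the squared distance from v to span{e_j}.)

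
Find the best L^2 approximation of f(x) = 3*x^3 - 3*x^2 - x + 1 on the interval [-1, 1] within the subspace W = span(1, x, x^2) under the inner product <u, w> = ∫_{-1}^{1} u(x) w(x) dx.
g(x) = -3*x^2 + 4*x/5 + 1

The best approximation g ∈ W is the orthogonal projection of f onto W. Writing g = a_0 + a_1 x + a_2 x^2, the coefficients solve the normal equations G · a = b where
  G_{ij} = <φ_i, φ_j> and b_i = <f, φ_i>, with φ_0 = 1, φ_1 = x, φ_2 = x^2.
G =
  [2, 0, 2/3]
  [0, 2/3, 0]
  [2/3, 0, 2/5],
b = (0, 8/15, -8/15).
Solving gives a_0 = 1, a_1 = 4/5, a_2 = -3, so
  g(x) = -3*x^2 + 4*x/5 + 1.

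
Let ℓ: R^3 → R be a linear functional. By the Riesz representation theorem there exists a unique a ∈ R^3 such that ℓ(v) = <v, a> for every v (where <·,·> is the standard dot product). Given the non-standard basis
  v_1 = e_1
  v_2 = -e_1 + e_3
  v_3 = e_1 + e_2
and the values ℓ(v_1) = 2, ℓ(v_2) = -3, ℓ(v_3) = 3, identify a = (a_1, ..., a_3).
a = (2, 1, -1)

Write a = (a_1, ..., a_3) in the standard basis. For each basis vector v_i, ℓ(v_i) = <v_i, a> is a linear equation in the a_j's. Collect the n equations into a matrix system V a = ℓ, where row i of V is v_i (expressed in the standard basis). Since V is invertible (lower-triangular with 1s on the diagonal, up to permutation), solve by back-substitution:
  V =
[[1, 0, 0],
 [-1, 0, 1],
 [1, 1, 0]]
  V a = (2, -3, 3)
Solving gives a = (2, 1, -1).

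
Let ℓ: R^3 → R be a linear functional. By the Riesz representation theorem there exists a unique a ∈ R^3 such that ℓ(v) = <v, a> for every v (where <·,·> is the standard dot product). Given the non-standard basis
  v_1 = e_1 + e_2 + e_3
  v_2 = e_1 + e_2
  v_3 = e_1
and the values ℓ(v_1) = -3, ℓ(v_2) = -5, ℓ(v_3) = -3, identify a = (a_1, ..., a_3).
a = (-3, -2, 2)

Write a = (a_1, ..., a_3) in the standard basis. For each basis vector v_i, ℓ(v_i) = <v_i, a> is a linear equation in the a_j's. Collect the n equations into a matrix system V a = ℓ, where row i of V is v_i (expressed in the standard basis). Since V is invertible (lower-triangular with 1s on the diagonal, up to permutation), solve by back-substitution:
  V =
[[1, 1, 1],
 [1, 1, 0],
 [1, 0, 0]]
  V a = (-3, -5, -3)
Solving gives a = (-3, -2, 2).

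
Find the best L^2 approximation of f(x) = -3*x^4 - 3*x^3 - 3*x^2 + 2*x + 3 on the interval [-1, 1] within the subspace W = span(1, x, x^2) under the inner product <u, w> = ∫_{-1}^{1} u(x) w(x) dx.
g(x) = -39*x^2/7 + x/5 + 114/35

The best approximation g ∈ W is the orthogonal projection of f onto W. Writing g = a_0 + a_1 x + a_2 x^2, the coefficients solve the normal equations G · a = b where
  G_{ij} = <φ_i, φ_j> and b_i = <f, φ_i>, with φ_0 = 1, φ_1 = x, φ_2 = x^2.
G =
  [2, 0, 2/3]
  [0, 2/3, 0]
  [2/3, 0, 2/5],
b = (14/5, 2/15, -2/35).
Solving gives a_0 = 114/35, a_1 = 1/5, a_2 = -39/7, so
  g(x) = -39*x^2/7 + x/5 + 114/35.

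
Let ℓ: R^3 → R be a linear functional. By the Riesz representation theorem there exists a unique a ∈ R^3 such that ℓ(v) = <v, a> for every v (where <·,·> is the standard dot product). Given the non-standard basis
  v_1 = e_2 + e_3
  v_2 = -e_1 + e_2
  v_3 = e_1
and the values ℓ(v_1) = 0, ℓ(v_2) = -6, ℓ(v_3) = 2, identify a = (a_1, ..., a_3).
a = (2, -4, 4)

Write a = (a_1, ..., a_3) in the standard basis. For each basis vector v_i, ℓ(v_i) = <v_i, a> is a linear equation in the a_j's. Collect the n equations into a matrix system V a = ℓ, where row i of V is v_i (expressed in the standard basis). Since V is invertible (lower-triangular with 1s on the diagonal, up to permutation), solve by back-substitution:
  V =
[[0, 1, 1],
 [-1, 1, 0],
 [1, 0, 0]]
  V a = (0, -6, 2)
Solving gives a = (2, -4, 4).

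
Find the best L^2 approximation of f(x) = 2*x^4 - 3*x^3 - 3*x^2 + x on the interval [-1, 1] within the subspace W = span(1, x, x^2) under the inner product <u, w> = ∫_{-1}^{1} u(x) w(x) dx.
g(x) = -9*x^2/7 - 4*x/5 - 6/35

The best approximation g ∈ W is the orthogonal projection of f onto W. Writing g = a_0 + a_1 x + a_2 x^2, the coefficients solve the normal equations G · a = b where
  G_{ij} = <φ_i, φ_j> and b_i = <f, φ_i>, with φ_0 = 1, φ_1 = x, φ_2 = x^2.
G =
  [2, 0, 2/3]
  [0, 2/3, 0]
  [2/3, 0, 2/5],
b = (-6/5, -8/15, -22/35).
Solving gives a_0 = -6/35, a_1 = -4/5, a_2 = -9/7, so
  g(x) = -9*x^2/7 - 4*x/5 - 6/35.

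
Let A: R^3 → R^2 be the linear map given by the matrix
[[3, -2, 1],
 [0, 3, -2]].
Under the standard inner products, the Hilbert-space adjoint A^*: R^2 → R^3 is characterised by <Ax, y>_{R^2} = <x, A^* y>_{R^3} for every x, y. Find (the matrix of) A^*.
A^* = A^T =
[[3, 0],
 [-2, 3],
 [1, -2]]

For real matrices with standard dot products, the defining identity <Ax, y> = <x, A^* y> gives (Ax)^T y = x^T (A^*) y, i.e. x^T A^T y = x^T (A^*) y. Since this holds for all x, y, we must have A^* = A^T. Therefore
A^* =
[[3, 0],
 [-2, 3],
 [1, -2]].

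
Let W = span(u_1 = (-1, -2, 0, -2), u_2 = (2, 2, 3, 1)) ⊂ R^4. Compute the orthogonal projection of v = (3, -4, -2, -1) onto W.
proj_W(v) = (-52/49, -79/49, -75/98, -19/14)

Set up U = [u_1 | ... | u_2] ∈ R^(4×2). The projector onto W = col(U) is P = U (U^T U)^(-1) U^T.
Compute U^T U =
  [9, -8]
  [-8, 18],
and U^T v = (7, -9).
Solve U^T U · c = U^T v for the coefficients: c = (27/49, -25/98). The projection is proj_W(v) = U c.
Check: (v - proj_W(v)) · u_1 = 0  (should be 0).
Check: (v - proj_W(v)) · u_2 = 0  (should be 0).
Result: proj_W(v) = (-52/49, -79/49, -75/98, -19/14).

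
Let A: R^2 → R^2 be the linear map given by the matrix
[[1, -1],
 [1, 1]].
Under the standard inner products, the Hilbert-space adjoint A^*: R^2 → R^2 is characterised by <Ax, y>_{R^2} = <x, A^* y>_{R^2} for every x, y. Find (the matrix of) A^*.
A^* = A^T =
[[1, 1],
 [-1, 1]]

For real matrices with standard dot products, the defining identity <Ax, y> = <x, A^* y> gives (Ax)^T y = x^T (A^*) y, i.e. x^T A^T y = x^T (A^*) y. Since this holds for all x, y, we must have A^* = A^T. Therefore
A^* =
[[1, 1],
 [-1, 1]].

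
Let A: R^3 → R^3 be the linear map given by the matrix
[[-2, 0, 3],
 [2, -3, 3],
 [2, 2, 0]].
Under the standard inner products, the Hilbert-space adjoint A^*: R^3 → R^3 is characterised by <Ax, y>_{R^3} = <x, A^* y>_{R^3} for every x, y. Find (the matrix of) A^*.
A^* = A^T =
[[-2, 2, 2],
 [0, -3, 2],
 [3, 3, 0]]

For real matrices with standard dot products, the defining identity <Ax, y> = <x, A^* y> gives (Ax)^T y = x^T (A^*) y, i.e. x^T A^T y = x^T (A^*) y. Since this holds for all x, y, we must have A^* = A^T. Therefore
A^* =
[[-2, 2, 2],
 [0, -3, 2],
 [3, 3, 0]].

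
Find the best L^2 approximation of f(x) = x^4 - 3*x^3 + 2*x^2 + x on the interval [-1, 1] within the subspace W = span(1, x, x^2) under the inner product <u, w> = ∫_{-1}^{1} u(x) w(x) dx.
g(x) = 20*x^2/7 - 4*x/5 - 3/35

The best approximation g ∈ W is the orthogonal projection of f onto W. Writing g = a_0 + a_1 x + a_2 x^2, the coefficients solve the normal equations G · a = b where
  G_{ij} = <φ_i, φ_j> and b_i = <f, φ_i>, with φ_0 = 1, φ_1 = x, φ_2 = x^2.
G =
  [2, 0, 2/3]
  [0, 2/3, 0]
  [2/3, 0, 2/5],
b = (26/15, -8/15, 38/35).
Solving gives a_0 = -3/35, a_1 = -4/5, a_2 = 20/7, so
  g(x) = 20*x^2/7 - 4*x/5 - 3/35.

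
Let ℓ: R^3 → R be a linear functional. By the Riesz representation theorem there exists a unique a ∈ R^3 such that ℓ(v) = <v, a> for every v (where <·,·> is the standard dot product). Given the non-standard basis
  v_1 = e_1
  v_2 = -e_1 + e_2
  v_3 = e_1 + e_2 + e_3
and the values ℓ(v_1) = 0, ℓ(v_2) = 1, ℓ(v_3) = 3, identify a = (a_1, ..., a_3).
a = (0, 1, 2)

Write a = (a_1, ..., a_3) in the standard basis. For each basis vector v_i, ℓ(v_i) = <v_i, a> is a linear equation in the a_j's. Collect the n equations into a matrix system V a = ℓ, where row i of V is v_i (expressed in the standard basis). Since V is invertible (lower-triangular with 1s on the diagonal, up to permutation), solve by back-substitution:
  V =
[[1, 0, 0],
 [-1, 1, 0],
 [1, 1, 1]]
  V a = (0, 1, 3)
Solving gives a = (0, 1, 2).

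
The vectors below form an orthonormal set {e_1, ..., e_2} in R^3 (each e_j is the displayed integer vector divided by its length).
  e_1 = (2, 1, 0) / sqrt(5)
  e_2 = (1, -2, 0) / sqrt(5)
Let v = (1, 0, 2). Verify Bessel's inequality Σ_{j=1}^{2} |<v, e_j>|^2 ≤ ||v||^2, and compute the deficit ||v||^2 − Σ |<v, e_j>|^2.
Σ |<v, e_j>|^2 = 1; ||v||^2 = 5; deficit = 4

Write each e_j = u_j / sqrt(<u_j, u_j>) where u_j is the displayed integer vector. Then <v, e_j> = <v, u_j> / sqrt(<u_j, u_j>), so |<v, e_j>|^2 = <v, u_j>^2 / <u_j, u_j>.
Coefficients: <v, e_1> = 2/sqrt(5), <v, e_2> = 1/sqrt(5).
Square and sum: Σ |<v, e_j>|^2 = 1.
Compute ||v||^2 = v·v = 5.
Deficit = 5 − 1 = 4 ≥ 0, confirming Bessel's inequality. (The deficit equals ||v − Σ <v,e_j> e_j||^2, the squared distance from v to span{e_j}.)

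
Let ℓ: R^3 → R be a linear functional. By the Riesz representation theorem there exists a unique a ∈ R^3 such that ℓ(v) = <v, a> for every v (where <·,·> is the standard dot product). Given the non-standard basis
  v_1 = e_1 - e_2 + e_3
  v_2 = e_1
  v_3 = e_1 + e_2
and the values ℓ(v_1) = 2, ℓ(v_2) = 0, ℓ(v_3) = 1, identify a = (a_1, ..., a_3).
a = (0, 1, 3)

Write a = (a_1, ..., a_3) in the standard basis. For each basis vector v_i, ℓ(v_i) = <v_i, a> is a linear equation in the a_j's. Collect the n equations into a matrix system V a = ℓ, where row i of V is v_i (expressed in the standard basis). Since V is invertible (lower-triangular with 1s on the diagonal, up to permutation), solve by back-substitution:
  V =
[[1, -1, 1],
 [1, 0, 0],
 [1, 1, 0]]
  V a = (2, 0, 1)
Solving gives a = (0, 1, 3).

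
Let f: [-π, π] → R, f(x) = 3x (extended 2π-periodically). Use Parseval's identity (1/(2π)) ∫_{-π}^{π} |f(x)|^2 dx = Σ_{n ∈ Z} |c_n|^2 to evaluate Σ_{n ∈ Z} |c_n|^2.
Σ |c_n|^2 = 3π^2

Expand and integrate term by term over [-π, π]:
  ∫ (3x)^2 dx = 9·(2π^3/3); ∫ 2·3·(0)·x dx = 0 (odd integrand); ∫ 0^2 dx = 0·2π.
So (1/(2π)) ∫_{-π}^{π} (3x)^2 dx = 9π^2/3 + 0 = 3π^2.
Parseval ⇒ Σ |c_n|^2 = 3π^2.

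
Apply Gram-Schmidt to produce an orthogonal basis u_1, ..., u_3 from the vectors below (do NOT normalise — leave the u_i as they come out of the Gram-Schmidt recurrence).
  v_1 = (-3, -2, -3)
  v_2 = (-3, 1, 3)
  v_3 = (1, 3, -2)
Orthogonal basis:
  u_1 = (-3, -2, -3)
  u_2 = (-36/11, 9/11, 30/11)
  u_3 = (-1/2, 3, -3/2)

Apply the Gram-Schmidt recurrence
  u_1 = v_1
  u_i = v_i − Σ_{j<i} ((v_i · u_j) / (u_j · u_j)) · u_j.

Step by step this gives:
  u_1 = (-3, -2, -3)
  u_2 = (-36/11, 9/11, 30/11)
  u_3 = (-1/2, 3, -3/2)

Orthogonality check:
  u_2 · u_1 = 0 (should be 0)
  u_3 · u_1 = 0 (should be 0)
  u_3 · u_2 = 0 (should be 0)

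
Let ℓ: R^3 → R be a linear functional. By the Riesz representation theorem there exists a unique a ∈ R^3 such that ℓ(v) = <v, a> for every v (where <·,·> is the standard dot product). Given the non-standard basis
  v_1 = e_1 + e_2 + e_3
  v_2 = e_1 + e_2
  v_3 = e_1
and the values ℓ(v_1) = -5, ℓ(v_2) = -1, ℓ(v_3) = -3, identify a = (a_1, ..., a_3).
a = (-3, 2, -4)

Write a = (a_1, ..., a_3) in the standard basis. For each basis vector v_i, ℓ(v_i) = <v_i, a> is a linear equation in the a_j's. Collect the n equations into a matrix system V a = ℓ, where row i of V is v_i (expressed in the standard basis). Since V is invertible (lower-triangular with 1s on the diagonal, up to permutation), solve by back-substitution:
  V =
[[1, 1, 1],
 [1, 1, 0],
 [1, 0, 0]]
  V a = (-5, -1, -3)
Solving gives a = (-3, 2, -4).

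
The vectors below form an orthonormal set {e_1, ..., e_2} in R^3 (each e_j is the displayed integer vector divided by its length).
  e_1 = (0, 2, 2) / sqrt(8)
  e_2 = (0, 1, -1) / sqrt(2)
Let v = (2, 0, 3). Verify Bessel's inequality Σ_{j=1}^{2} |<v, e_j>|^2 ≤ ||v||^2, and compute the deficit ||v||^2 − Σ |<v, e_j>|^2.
Σ |<v, e_j>|^2 = 9; ||v||^2 = 13; deficit = 4

Write each e_j = u_j / sqrt(<u_j, u_j>) where u_j is the displayed integer vector. Then <v, e_j> = <v, u_j> / sqrt(<u_j, u_j>), so |<v, e_j>|^2 = <v, u_j>^2 / <u_j, u_j>.
Coefficients: <v, e_1> = 6/sqrt(8), <v, e_2> = -3/sqrt(2).
Square and sum: Σ |<v, e_j>|^2 = 9.
Compute ||v||^2 = v·v = 13.
Deficit = 13 − 9 = 4 ≥ 0, confirming Bessel's inequality. (The deficit equals ||v − Σ <v,e_j> e_j||^2, the squared distance from v to span{e_j}.)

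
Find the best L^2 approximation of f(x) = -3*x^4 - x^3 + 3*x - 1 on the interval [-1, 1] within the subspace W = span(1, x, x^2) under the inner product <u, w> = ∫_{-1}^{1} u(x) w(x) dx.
g(x) = -18*x^2/7 + 12*x/5 - 26/35

The best approximation g ∈ W is the orthogonal projection of f onto W. Writing g = a_0 + a_1 x + a_2 x^2, the coefficients solve the normal equations G · a = b where
  G_{ij} = <φ_i, φ_j> and b_i = <f, φ_i>, with φ_0 = 1, φ_1 = x, φ_2 = x^2.
G =
  [2, 0, 2/3]
  [0, 2/3, 0]
  [2/3, 0, 2/5],
b = (-16/5, 8/5, -32/21).
Solving gives a_0 = -26/35, a_1 = 12/5, a_2 = -18/7, so
  g(x) = -18*x^2/7 + 12*x/5 - 26/35.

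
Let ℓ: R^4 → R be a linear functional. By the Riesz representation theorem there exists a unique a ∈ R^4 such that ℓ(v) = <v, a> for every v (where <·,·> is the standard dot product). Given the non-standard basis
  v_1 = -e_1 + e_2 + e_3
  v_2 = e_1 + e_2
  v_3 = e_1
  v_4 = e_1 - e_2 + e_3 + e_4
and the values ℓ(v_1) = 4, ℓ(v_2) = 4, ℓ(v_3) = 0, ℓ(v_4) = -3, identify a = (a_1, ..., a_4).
a = (0, 4, 0, 1)

Write a = (a_1, ..., a_4) in the standard basis. For each basis vector v_i, ℓ(v_i) = <v_i, a> is a linear equation in the a_j's. Collect the n equations into a matrix system V a = ℓ, where row i of V is v_i (expressed in the standard basis). Since V is invertible (lower-triangular with 1s on the diagonal, up to permutation), solve by back-substitution:
  V =
[[-1, 1, 1, 0],
 [1, 1, 0, 0],
 [1, 0, 0, 0],
 [1, -1, 1, 1]]
  V a = (4, 4, 0, -3)
Solving gives a = (0, 4, 0, 1).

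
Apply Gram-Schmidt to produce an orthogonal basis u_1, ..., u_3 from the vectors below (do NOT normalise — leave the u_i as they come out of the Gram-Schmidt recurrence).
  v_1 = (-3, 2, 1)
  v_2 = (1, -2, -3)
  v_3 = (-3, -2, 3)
Orthogonal basis:
  u_1 = (-3, 2, 1)
  u_2 = (-8/7, -4/7, -16/7)
  u_3 = (-5/3, -10/3, 5/3)

Apply the Gram-Schmidt recurrence
  u_1 = v_1
  u_i = v_i − Σ_{j<i} ((v_i · u_j) / (u_j · u_j)) · u_j.

Step by step this gives:
  u_1 = (-3, 2, 1)
  u_2 = (-8/7, -4/7, -16/7)
  u_3 = (-5/3, -10/3, 5/3)

Orthogonality check:
  u_2 · u_1 = 0 (should be 0)
  u_3 · u_1 = 0 (should be 0)
  u_3 · u_2 = 0 (should be 0)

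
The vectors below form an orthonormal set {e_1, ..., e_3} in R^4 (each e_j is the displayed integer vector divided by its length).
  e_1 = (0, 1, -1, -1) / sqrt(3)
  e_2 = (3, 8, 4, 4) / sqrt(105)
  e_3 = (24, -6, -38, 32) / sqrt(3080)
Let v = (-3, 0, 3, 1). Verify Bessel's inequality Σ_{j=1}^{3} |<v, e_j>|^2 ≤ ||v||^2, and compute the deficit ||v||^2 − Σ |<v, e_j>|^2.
Σ |<v, e_j>|^2 = 27/2; ||v||^2 = 19; deficit = 11/2

Write each e_j = u_j / sqrt(<u_j, u_j>) where u_j is the displayed integer vector. Then <v, e_j> = <v, u_j> / sqrt(<u_j, u_j>), so |<v, e_j>|^2 = <v, u_j>^2 / <u_j, u_j>.
Coefficients: <v, e_1> = -4/sqrt(3), <v, e_2> = 7/sqrt(105), <v, e_3> = -154/sqrt(3080).
Square and sum: Σ |<v, e_j>|^2 = 27/2.
Compute ||v||^2 = v·v = 19.
Deficit = 19 − 27/2 = 11/2 ≥ 0, confirming Bessel's inequality. (The deficit equals ||v − Σ <v,e_j> e_j||^2, the squared distance from v to span{e_j}.)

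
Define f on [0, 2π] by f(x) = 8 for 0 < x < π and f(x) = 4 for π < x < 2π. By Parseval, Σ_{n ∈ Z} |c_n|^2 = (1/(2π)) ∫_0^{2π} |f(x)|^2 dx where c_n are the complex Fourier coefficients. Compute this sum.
Σ |c_n|^2 = 40

Parseval equates the L^2 energy of f (normalised by 1/(2π)) with the ℓ^2 sum of its Fourier coefficients: (1/(2π)) ∫_0^{2π} |f|^2 = Σ |c_n|^2.
Compute the left side: (1/(2π)) [∫_0^π 8^2 dx + ∫_π^{2π} 4^2 dx] = (1/(2π)) · (64π + 16π) = (64 + 16)/2 = 40.
So Σ_{n ∈ Z} |c_n|^2 = 40.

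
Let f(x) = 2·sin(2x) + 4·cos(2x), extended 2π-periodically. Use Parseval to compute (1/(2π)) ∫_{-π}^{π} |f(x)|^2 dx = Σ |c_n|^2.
Σ |c_n|^2 = 10

Expand |f|^2 and use orthogonality of {sin(nx), cos(mx)} on [-π, π]:
  ∫_{-π}^{π} sin(nx)^2 dx = π, ∫ cos(mx)^2 dx = π, and cross terms integrate to 0.
So ∫_{-π}^{π} f(x)^2 dx = 2^2 · π + 4^2 · π = (4 + 16)π.
Divide by 2π: (4 + 16)/2 = 10.
By Parseval, this equals Σ |c_n|^2.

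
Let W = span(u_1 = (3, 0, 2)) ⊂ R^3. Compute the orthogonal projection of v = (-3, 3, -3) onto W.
proj_W(v) = (-45/13, 0, -30/13)

Set up U = [u_1 | ... | u_1] ∈ R^(3×1). The projector onto W = col(U) is P = U (U^T U)^(-1) U^T.
Compute U^T U =
  [13],
and U^T v = (-15).
Solve U^T U · c = U^T v for the coefficients: c = (-15/13). The projection is proj_W(v) = U c.
Check: (v - proj_W(v)) · u_1 = 0  (should be 0).
Result: proj_W(v) = (-45/13, 0, -30/13).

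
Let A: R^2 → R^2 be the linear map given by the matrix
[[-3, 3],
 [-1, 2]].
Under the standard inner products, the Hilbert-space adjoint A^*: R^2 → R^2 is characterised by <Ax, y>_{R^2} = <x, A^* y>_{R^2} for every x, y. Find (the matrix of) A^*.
A^* = A^T =
[[-3, -1],
 [3, 2]]

For real matrices with standard dot products, the defining identity <Ax, y> = <x, A^* y> gives (Ax)^T y = x^T (A^*) y, i.e. x^T A^T y = x^T (A^*) y. Since this holds for all x, y, we must have A^* = A^T. Therefore
A^* =
[[-3, -1],
 [3, 2]].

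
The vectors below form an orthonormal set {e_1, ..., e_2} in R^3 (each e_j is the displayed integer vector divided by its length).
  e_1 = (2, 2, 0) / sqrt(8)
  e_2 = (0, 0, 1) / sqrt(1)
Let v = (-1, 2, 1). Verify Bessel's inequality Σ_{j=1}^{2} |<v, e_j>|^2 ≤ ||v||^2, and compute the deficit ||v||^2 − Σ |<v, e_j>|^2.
Σ |<v, e_j>|^2 = 3/2; ||v||^2 = 6; deficit = 9/2

Write each e_j = u_j / sqrt(<u_j, u_j>) where u_j is the displayed integer vector. Then <v, e_j> = <v, u_j> / sqrt(<u_j, u_j>), so |<v, e_j>|^2 = <v, u_j>^2 / <u_j, u_j>.
Coefficients: <v, e_1> = 2/sqrt(8), <v, e_2> = 1/sqrt(1).
Square and sum: Σ |<v, e_j>|^2 = 3/2.
Compute ||v||^2 = v·v = 6.
Deficit = 6 − 3/2 = 9/2 ≥ 0, confirming Bessel's inequality. (The deficit equals ||v − Σ <v,e_j> e_j||^2, the squared distance from v to span{e_j}.)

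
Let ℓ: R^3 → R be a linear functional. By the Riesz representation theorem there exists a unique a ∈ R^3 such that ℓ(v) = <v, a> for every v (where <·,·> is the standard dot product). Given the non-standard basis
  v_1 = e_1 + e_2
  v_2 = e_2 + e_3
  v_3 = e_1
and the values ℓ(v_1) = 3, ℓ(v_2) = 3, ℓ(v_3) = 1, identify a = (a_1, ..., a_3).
a = (1, 2, 1)

Write a = (a_1, ..., a_3) in the standard basis. For each basis vector v_i, ℓ(v_i) = <v_i, a> is a linear equation in the a_j's. Collect the n equations into a matrix system V a = ℓ, where row i of V is v_i (expressed in the standard basis). Since V is invertible (lower-triangular with 1s on the diagonal, up to permutation), solve by back-substitution:
  V =
[[1, 1, 0],
 [0, 1, 1],
 [1, 0, 0]]
  V a = (3, 3, 1)
Solving gives a = (1, 2, 1).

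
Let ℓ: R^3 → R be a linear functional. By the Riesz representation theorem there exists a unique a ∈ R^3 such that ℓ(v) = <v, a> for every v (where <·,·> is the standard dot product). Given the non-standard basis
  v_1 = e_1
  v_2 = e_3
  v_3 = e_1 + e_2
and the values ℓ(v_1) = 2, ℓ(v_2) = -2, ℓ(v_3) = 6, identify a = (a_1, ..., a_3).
a = (2, 4, -2)

Write a = (a_1, ..., a_3) in the standard basis. For each basis vector v_i, ℓ(v_i) = <v_i, a> is a linear equation in the a_j's. Collect the n equations into a matrix system V a = ℓ, where row i of V is v_i (expressed in the standard basis). Since V is invertible (lower-triangular with 1s on the diagonal, up to permutation), solve by back-substitution:
  V =
[[1, 0, 0],
 [0, 0, 1],
 [1, 1, 0]]
  V a = (2, -2, 6)
Solving gives a = (2, 4, -2).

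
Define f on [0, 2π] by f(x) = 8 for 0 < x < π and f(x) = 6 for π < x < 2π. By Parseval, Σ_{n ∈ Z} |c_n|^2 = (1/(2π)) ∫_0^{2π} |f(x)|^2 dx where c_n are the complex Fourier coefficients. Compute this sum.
Σ |c_n|^2 = 50

Parseval equates the L^2 energy of f (normalised by 1/(2π)) with the ℓ^2 sum of its Fourier coefficients: (1/(2π)) ∫_0^{2π} |f|^2 = Σ |c_n|^2.
Compute the left side: (1/(2π)) [∫_0^π 8^2 dx + ∫_π^{2π} 6^2 dx] = (1/(2π)) · (64π + 36π) = (64 + 36)/2 = 50.
So Σ_{n ∈ Z} |c_n|^2 = 50.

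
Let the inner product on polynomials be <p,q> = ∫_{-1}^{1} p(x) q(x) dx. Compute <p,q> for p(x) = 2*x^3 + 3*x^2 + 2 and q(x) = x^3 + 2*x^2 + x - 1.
<p,q> = 46/105

Expand the product: p(x)·q(x) = 2*x^6 + 7*x^5 + 8*x^4 + 3*x^3 + x^2 + 2*x - 2.
∫_{-1}^{1} of each monomial x^k gives [2/(k+1) if k even, 0 if k odd]. Integrating term-by-term (or equivalently evaluating the antiderivative F(x) = 2*x^7/7 + 7*x^6/6 + 8*x^5/5 + 3*x^4/4 + x^3/3 + x^2 - 2*x at the endpoints):
  F(1) − F(−1) = 439/140 − (1133/420) = 46/105.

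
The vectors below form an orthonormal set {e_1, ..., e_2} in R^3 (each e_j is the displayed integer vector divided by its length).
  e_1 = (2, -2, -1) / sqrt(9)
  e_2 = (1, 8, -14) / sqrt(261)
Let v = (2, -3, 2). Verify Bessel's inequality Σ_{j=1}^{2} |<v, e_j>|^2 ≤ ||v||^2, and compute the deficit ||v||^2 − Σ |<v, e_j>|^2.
Σ |<v, e_j>|^2 = 484/29; ||v||^2 = 17; deficit = 9/29

Write each e_j = u_j / sqrt(<u_j, u_j>) where u_j is the displayed integer vector. Then <v, e_j> = <v, u_j> / sqrt(<u_j, u_j>), so |<v, e_j>|^2 = <v, u_j>^2 / <u_j, u_j>.
Coefficients: <v, e_1> = 8/sqrt(9), <v, e_2> = -50/sqrt(261).
Square and sum: Σ |<v, e_j>|^2 = 484/29.
Compute ||v||^2 = v·v = 17.
Deficit = 17 − 484/29 = 9/29 ≥ 0, confirming Bessel's inequality. (The deficit equals ||v − Σ <v,e_j> e_j||^2, the squared distance from v to span{e_j}.)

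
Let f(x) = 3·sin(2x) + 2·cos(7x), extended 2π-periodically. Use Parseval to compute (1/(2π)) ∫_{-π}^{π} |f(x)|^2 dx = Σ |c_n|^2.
Σ |c_n|^2 = 13/2

Expand |f|^2 and use orthogonality of {sin(nx), cos(mx)} on [-π, π]:
  ∫_{-π}^{π} sin(nx)^2 dx = π, ∫ cos(mx)^2 dx = π, and cross terms integrate to 0.
So ∫_{-π}^{π} f(x)^2 dx = 3^2 · π + 2^2 · π = (9 + 4)π.
Divide by 2π: (9 + 4)/2 = 13/2.
By Parseval, this equals Σ |c_n|^2.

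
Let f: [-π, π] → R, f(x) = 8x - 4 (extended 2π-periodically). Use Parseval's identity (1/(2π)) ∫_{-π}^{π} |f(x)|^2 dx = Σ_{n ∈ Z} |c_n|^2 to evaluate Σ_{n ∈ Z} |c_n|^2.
Σ |c_n|^2 = 64π^2/3 + 16

Expand and integrate term by term over [-π, π]:
  ∫ (8x)^2 dx = 64·(2π^3/3); ∫ 2·8·(-4)·x dx = 0 (odd integrand); ∫ (-4)^2 dx = 16·2π.
So (1/(2π)) ∫_{-π}^{π} (8x - 4)^2 dx = 64π^2/3 + 16 = 64π^2/3 + 16.
Parseval ⇒ Σ |c_n|^2 = 64π^2/3 + 16.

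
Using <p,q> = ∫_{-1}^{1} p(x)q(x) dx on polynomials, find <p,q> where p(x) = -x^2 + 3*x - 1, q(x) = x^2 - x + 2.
<p,q> = -42/5

Expand the product: p(x)·q(x) = -x^4 + 4*x^3 - 6*x^2 + 7*x - 2.
∫_{-1}^{1} of each monomial x^k gives [2/(k+1) if k even, 0 if k odd]. Integrating term-by-term (or equivalently evaluating the antiderivative F(x) = -x^5/5 + x^4 - 2*x^3 + 7*x^2/2 - 2*x at the endpoints):
  F(1) − F(−1) = 3/10 − (87/10) = -42/5.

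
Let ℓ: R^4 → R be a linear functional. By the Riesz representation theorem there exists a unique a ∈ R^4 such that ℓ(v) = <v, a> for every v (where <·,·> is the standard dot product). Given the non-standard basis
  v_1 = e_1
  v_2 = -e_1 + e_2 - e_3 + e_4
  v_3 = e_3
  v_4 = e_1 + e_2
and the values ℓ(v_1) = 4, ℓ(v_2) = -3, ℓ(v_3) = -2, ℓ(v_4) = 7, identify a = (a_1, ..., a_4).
a = (4, 3, -2, -4)

Write a = (a_1, ..., a_4) in the standard basis. For each basis vector v_i, ℓ(v_i) = <v_i, a> is a linear equation in the a_j's. Collect the n equations into a matrix system V a = ℓ, where row i of V is v_i (expressed in the standard basis). Since V is invertible (lower-triangular with 1s on the diagonal, up to permutation), solve by back-substitution:
  V =
[[1, 0, 0, 0],
 [-1, 1, -1, 1],
 [0, 0, 1, 0],
 [1, 1, 0, 0]]
  V a = (4, -3, -2, 7)
Solving gives a = (4, 3, -2, -4).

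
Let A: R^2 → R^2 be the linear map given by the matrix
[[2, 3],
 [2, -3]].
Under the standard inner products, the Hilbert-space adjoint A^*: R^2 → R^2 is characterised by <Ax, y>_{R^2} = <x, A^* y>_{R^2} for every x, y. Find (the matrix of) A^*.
A^* = A^T =
[[2, 2],
 [3, -3]]

For real matrices with standard dot products, the defining identity <Ax, y> = <x, A^* y> gives (Ax)^T y = x^T (A^*) y, i.e. x^T A^T y = x^T (A^*) y. Since this holds for all x, y, we must have A^* = A^T. Therefore
A^* =
[[2, 2],
 [3, -3]].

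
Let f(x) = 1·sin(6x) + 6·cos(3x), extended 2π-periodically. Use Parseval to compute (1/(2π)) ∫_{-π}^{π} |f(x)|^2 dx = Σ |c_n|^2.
Σ |c_n|^2 = 37/2

Expand |f|^2 and use orthogonality of {sin(nx), cos(mx)} on [-π, π]:
  ∫_{-π}^{π} sin(nx)^2 dx = π, ∫ cos(mx)^2 dx = π, and cross terms integrate to 0.
So ∫_{-π}^{π} f(x)^2 dx = 1^2 · π + 6^2 · π = (1 + 36)π.
Divide by 2π: (1 + 36)/2 = 37/2.
By Parseval, this equals Σ |c_n|^2.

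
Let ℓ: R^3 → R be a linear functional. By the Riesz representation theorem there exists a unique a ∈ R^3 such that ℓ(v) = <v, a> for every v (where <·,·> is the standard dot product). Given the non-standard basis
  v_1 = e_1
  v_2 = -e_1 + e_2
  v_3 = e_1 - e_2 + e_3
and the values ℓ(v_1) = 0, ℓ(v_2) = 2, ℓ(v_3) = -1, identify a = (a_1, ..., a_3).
a = (0, 2, 1)

Write a = (a_1, ..., a_3) in the standard basis. For each basis vector v_i, ℓ(v_i) = <v_i, a> is a linear equation in the a_j's. Collect the n equations into a matrix system V a = ℓ, where row i of V is v_i (expressed in the standard basis). Since V is invertible (lower-triangular with 1s on the diagonal, up to permutation), solve by back-substitution:
  V =
[[1, 0, 0],
 [-1, 1, 0],
 [1, -1, 1]]
  V a = (0, 2, -1)
Solving gives a = (0, 2, 1).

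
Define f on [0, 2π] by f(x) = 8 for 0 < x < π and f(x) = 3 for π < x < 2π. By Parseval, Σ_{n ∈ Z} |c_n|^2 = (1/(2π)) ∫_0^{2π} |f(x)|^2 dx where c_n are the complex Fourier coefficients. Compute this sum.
Σ |c_n|^2 = 73/2

Parseval equates the L^2 energy of f (normalised by 1/(2π)) with the ℓ^2 sum of its Fourier coefficients: (1/(2π)) ∫_0^{2π} |f|^2 = Σ |c_n|^2.
Compute the left side: (1/(2π)) [∫_0^π 8^2 dx + ∫_π^{2π} 3^2 dx] = (1/(2π)) · (64π + 9π) = (64 + 9)/2 = 73/2.
So Σ_{n ∈ Z} |c_n|^2 = 73/2.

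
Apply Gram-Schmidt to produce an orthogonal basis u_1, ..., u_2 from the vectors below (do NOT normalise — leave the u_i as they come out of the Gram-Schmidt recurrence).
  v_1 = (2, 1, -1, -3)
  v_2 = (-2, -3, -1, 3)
Orthogonal basis:
  u_1 = (2, 1, -1, -3)
  u_2 = (0, -2, -2, 0)

Apply the Gram-Schmidt recurrence
  u_1 = v_1
  u_i = v_i − Σ_{j<i} ((v_i · u_j) / (u_j · u_j)) · u_j.

Step by step this gives:
  u_1 = (2, 1, -1, -3)
  u_2 = (0, -2, -2, 0)

Orthogonality check:
  u_2 · u_1 = 0 (should be 0)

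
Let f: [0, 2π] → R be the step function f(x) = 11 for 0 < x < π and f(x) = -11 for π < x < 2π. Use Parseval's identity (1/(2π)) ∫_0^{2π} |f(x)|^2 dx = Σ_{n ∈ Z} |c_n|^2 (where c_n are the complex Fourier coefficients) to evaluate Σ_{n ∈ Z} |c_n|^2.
Σ |c_n|^2 = 121

Parseval equates the L^2 energy of f (normalised by 1/(2π)) with the ℓ^2 sum of its Fourier coefficients: (1/(2π)) ∫_0^{2π} |f|^2 = Σ |c_n|^2.
Compute the left side: (1/(2π)) [∫_0^π 11^2 dx + ∫_π^{2π} (-11)^2 dx] = (1/(2π)) · (121π + 121π) = (121 + 121)/2 = 121.
So Σ_{n ∈ Z} |c_n|^2 = 121.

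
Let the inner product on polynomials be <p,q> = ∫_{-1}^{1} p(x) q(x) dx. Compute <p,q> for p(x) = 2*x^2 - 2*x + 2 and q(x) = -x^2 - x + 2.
<p,q> = 148/15

Expand the product: p(x)·q(x) = -2*x^4 + 4*x^2 - 6*x + 4.
∫_{-1}^{1} of each monomial x^k gives [2/(k+1) if k even, 0 if k odd]. Integrating term-by-term (or equivalently evaluating the antiderivative F(x) = -2*x^5/5 + 4*x^3/3 - 3*x^2 + 4*x at the endpoints):
  F(1) − F(−1) = 29/15 − (-119/15) = 148/15.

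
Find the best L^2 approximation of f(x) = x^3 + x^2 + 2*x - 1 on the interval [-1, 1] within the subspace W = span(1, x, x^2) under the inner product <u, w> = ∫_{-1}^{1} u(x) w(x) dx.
g(x) = x^2 + 13*x/5 - 1

The best approximation g ∈ W is the orthogonal projection of f onto W. Writing g = a_0 + a_1 x + a_2 x^2, the coefficients solve the normal equations G · a = b where
  G_{ij} = <φ_i, φ_j> and b_i = <f, φ_i>, with φ_0 = 1, φ_1 = x, φ_2 = x^2.
G =
  [2, 0, 2/3]
  [0, 2/3, 0]
  [2/3, 0, 2/5],
b = (-4/3, 26/15, -4/15).
Solving gives a_0 = -1, a_1 = 13/5, a_2 = 1, so
  g(x) = x^2 + 13*x/5 - 1.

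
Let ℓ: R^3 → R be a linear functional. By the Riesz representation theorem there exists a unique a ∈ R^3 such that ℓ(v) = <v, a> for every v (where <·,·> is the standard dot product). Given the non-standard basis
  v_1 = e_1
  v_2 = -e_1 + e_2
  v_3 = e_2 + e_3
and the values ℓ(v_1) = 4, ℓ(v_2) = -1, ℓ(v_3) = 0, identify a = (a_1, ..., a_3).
a = (4, 3, -3)

Write a = (a_1, ..., a_3) in the standard basis. For each basis vector v_i, ℓ(v_i) = <v_i, a> is a linear equation in the a_j's. Collect the n equations into a matrix system V a = ℓ, where row i of V is v_i (expressed in the standard basis). Since V is invertible (lower-triangular with 1s on the diagonal, up to permutation), solve by back-substitution:
  V =
[[1, 0, 0],
 [-1, 1, 0],
 [0, 1, 1]]
  V a = (4, -1, 0)
Solving gives a = (4, 3, -3).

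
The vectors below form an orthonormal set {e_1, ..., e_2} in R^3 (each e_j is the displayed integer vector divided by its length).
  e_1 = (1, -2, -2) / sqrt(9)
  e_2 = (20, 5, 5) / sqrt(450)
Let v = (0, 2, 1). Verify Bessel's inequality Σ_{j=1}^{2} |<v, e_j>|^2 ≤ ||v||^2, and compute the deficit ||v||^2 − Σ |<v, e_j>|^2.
Σ |<v, e_j>|^2 = 9/2; ||v||^2 = 5; deficit = 1/2

Write each e_j = u_j / sqrt(<u_j, u_j>) where u_j is the displayed integer vector. Then <v, e_j> = <v, u_j> / sqrt(<u_j, u_j>), so |<v, e_j>|^2 = <v, u_j>^2 / <u_j, u_j>.
Coefficients: <v, e_1> = -6/sqrt(9), <v, e_2> = 15/sqrt(450).
Square and sum: Σ |<v, e_j>|^2 = 9/2.
Compute ||v||^2 = v·v = 5.
Deficit = 5 − 9/2 = 1/2 ≥ 0, confirming Bessel's inequality. (The deficit equals ||v − Σ <v,e_j> e_j||^2, the squared distance from v to span{e_j}.)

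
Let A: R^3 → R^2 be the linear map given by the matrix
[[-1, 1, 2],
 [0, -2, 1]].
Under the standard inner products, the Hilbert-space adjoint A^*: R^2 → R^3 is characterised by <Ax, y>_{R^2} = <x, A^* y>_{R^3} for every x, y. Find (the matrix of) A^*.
A^* = A^T =
[[-1, 0],
 [1, -2],
 [2, 1]]

For real matrices with standard dot products, the defining identity <Ax, y> = <x, A^* y> gives (Ax)^T y = x^T (A^*) y, i.e. x^T A^T y = x^T (A^*) y. Since this holds for all x, y, we must have A^* = A^T. Therefore
A^* =
[[-1, 0],
 [1, -2],
 [2, 1]].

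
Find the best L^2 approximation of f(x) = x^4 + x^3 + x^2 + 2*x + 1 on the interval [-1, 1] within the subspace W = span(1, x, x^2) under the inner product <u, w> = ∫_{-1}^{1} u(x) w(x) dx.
g(x) = 13*x^2/7 + 13*x/5 + 32/35

The best approximation g ∈ W is the orthogonal projection of f onto W. Writing g = a_0 + a_1 x + a_2 x^2, the coefficients solve the normal equations G · a = b where
  G_{ij} = <φ_i, φ_j> and b_i = <f, φ_i>, with φ_0 = 1, φ_1 = x, φ_2 = x^2.
G =
  [2, 0, 2/3]
  [0, 2/3, 0]
  [2/3, 0, 2/5],
b = (46/15, 26/15, 142/105).
Solving gives a_0 = 32/35, a_1 = 13/5, a_2 = 13/7, so
  g(x) = 13*x^2/7 + 13*x/5 + 32/35.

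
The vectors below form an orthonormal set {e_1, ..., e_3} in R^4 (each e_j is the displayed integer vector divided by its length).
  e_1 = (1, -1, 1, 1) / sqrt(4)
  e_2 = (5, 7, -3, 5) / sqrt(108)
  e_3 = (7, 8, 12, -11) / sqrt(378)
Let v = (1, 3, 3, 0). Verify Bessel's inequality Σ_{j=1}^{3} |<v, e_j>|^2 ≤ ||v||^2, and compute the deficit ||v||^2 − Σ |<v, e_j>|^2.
Σ |<v, e_j>|^2 = 1865/126; ||v||^2 = 19; deficit = 529/126

Write each e_j = u_j / sqrt(<u_j, u_j>) where u_j is the displayed integer vector. Then <v, e_j> = <v, u_j> / sqrt(<u_j, u_j>), so |<v, e_j>|^2 = <v, u_j>^2 / <u_j, u_j>.
Coefficients: <v, e_1> = 1/sqrt(4), <v, e_2> = 17/sqrt(108), <v, e_3> = 67/sqrt(378).
Square and sum: Σ |<v, e_j>|^2 = 1865/126.
Compute ||v||^2 = v·v = 19.
Deficit = 19 − 1865/126 = 529/126 ≥ 0, confirming Bessel's inequality. (The deficit equals ||v − Σ <v,e_j> e_j||^2, the squared distance from v to span{e_j}.)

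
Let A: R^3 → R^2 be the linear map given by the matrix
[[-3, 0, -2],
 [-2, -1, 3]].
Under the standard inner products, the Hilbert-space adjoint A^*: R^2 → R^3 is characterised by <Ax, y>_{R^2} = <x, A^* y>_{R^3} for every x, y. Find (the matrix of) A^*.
A^* = A^T =
[[-3, -2],
 [0, -1],
 [-2, 3]]

For real matrices with standard dot products, the defining identity <Ax, y> = <x, A^* y> gives (Ax)^T y = x^T (A^*) y, i.e. x^T A^T y = x^T (A^*) y. Since this holds for all x, y, we must have A^* = A^T. Therefore
A^* =
[[-3, -2],
 [0, -1],
 [-2, 3]].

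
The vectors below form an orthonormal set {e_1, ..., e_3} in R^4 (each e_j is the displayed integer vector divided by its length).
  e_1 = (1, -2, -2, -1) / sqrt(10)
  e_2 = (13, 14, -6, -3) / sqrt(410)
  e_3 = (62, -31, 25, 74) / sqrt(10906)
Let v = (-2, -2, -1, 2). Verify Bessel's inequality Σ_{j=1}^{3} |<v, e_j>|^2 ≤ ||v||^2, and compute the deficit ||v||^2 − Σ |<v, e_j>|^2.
Σ |<v, e_j>|^2 = 2089/266; ||v||^2 = 13; deficit = 1369/266

Write each e_j = u_j / sqrt(<u_j, u_j>) where u_j is the displayed integer vector. Then <v, e_j> = <v, u_j> / sqrt(<u_j, u_j>), so |<v, e_j>|^2 = <v, u_j>^2 / <u_j, u_j>.
Coefficients: <v, e_1> = 2/sqrt(10), <v, e_2> = -54/sqrt(410), <v, e_3> = 61/sqrt(10906).
Square and sum: Σ |<v, e_j>|^2 = 2089/266.
Compute ||v||^2 = v·v = 13.
Deficit = 13 − 2089/266 = 1369/266 ≥ 0, confirming Bessel's inequality. (The deficit equals ||v − Σ <v,e_j> e_j||^2, the squared distance from v to span{e_j}.)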